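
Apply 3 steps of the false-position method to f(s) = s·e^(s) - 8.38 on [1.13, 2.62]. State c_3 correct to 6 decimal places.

1.554293

f(1.130000) = -4.881908, f(2.620000) = 27.607596
step 1: c = 1.353889, f(c) = -3.137124 < 0 → new bracket [1.353889, 2.620000]
step 2: c = 1.483080, f(c) = -1.844810 < 0 → new bracket [1.483080, 2.620000]
step 3: c = 1.554293, f(c) = -1.025484 < 0 → new bracket [1.554293, 2.620000]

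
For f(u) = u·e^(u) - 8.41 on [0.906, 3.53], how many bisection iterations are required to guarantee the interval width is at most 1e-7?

Initial width b − a = 3.53 − 0.906 = 2.624000.
After n steps the width is (b−a)/2^n; need (b−a)/2^n ≤ 1e-7.
So n ≥ log₂(2.624000/1e-7) = log₂(26240000.0000) ≈ 24.6453.
Hence n = 25.

25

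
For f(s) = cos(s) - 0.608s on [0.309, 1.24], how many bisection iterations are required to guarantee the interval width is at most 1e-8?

Initial width b − a = 1.24 − 0.309 = 0.931000.
After n steps the width is (b−a)/2^n; need (b−a)/2^n ≤ 1e-8.
So n ≥ log₂(0.931000/1e-8) = log₂(93100000.0000) ≈ 26.4723.
Hence n = 27.

27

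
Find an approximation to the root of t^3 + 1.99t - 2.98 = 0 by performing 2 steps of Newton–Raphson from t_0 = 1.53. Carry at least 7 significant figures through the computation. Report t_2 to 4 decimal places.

f'(t) = 3t^2 + 1.99
t_0 = 1.530000: f = 3.646277, f' = 9.012700 → t_1 = 1.530000 - (3.646277)/(9.012700) = 1.125429
t_1 = 1.125429: f = 0.685061, f' = 5.789771 → t_2 = 1.125429 - (0.685061)/(5.789771) = 1.007106

1.0071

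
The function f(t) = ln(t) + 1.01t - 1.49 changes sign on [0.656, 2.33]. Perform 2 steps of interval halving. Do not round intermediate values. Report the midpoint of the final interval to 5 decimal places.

1.28375

f(0.656000) = -1.249034, f(2.330000) = 1.709168 (opposite signs)
step 1: m = 1.493000, f(m) = 0.418718 > 0 → root in [0.656000, 1.493000]
step 2: m = 1.074500, f(m) = -0.332900 < 0 → root in [1.074500, 1.493000]
Midpoint of [1.074500, 1.493000] = 1.283750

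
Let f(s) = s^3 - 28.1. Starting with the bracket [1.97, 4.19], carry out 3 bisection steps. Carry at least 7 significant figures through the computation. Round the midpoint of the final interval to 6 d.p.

2.941250

f(1.970000) = -20.454627, f(4.190000) = 45.460059 (opposite signs)
step 1: m = 3.080000, f(m) = 1.118112 > 0 → root in [1.970000, 3.080000]
step 2: m = 2.525000, f(m) = -12.001547 < 0 → root in [2.525000, 3.080000]
step 3: m = 2.802500, f(m) = -6.089147 < 0 → root in [2.802500, 3.080000]
Midpoint of [2.802500, 3.080000] = 2.941250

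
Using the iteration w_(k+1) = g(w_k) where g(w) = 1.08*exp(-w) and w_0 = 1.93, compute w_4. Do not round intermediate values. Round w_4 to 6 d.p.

w_1 = g(1.930000) = 0.156760
w_2 = g(0.156760) = 0.923302
w_3 = g(0.923302) = 0.428982
w_4 = g(0.428982) = 0.703266

0.703266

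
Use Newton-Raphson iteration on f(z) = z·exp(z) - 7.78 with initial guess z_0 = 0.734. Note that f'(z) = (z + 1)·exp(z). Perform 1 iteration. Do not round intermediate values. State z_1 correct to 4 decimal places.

Newton update: z ← z − f(z)/f'(z).
z_0 = 0.734000: f = -6.250786, f' = 3.612611 → z_1 = 0.734000 - (-6.250786)/(3.612611) = 2.464268

2.4643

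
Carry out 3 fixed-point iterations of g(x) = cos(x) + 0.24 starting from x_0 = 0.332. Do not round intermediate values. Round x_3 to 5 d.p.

x_1 = g(0.332000) = 1.185392
x_2 = g(1.185392) = 0.615933
x_3 = g(0.615933) = 1.056235

1.05623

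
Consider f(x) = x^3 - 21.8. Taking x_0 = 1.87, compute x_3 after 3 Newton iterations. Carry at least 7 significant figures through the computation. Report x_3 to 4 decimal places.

2.7957

f'(x) = 3x^2
x_0 = 1.870000: f = -15.260797, f' = 10.490700 → x_1 = 1.870000 - (-15.260797)/(10.490700) = 3.324698
x_1 = 3.324698: f = 14.949927, f' = 33.160844 → x_2 = 3.324698 - (14.949927)/(33.160844) = 2.873867
x_2 = 2.873867: f = 1.935587, f' = 24.777334 → x_3 = 2.873867 - (1.935587)/(24.777334) = 2.795748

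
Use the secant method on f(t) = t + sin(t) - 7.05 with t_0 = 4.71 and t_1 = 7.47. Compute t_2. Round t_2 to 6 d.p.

f(t_0) = -3.339997, f(t_1) = 1.347180
t_2 = 7.470000 - (1.347180)·(7.470000 - 4.710000)/(1.347180 - (-3.339997)) = 6.676726; f(t_2) = 0.010186

6.676726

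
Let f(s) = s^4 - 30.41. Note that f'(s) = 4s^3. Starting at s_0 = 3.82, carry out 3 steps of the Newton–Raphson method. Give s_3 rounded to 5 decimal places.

s_0 = 3.820000: f = 182.528138, f' = 222.971872 → s_1 = 3.820000 - (182.528138)/(222.971872) = 3.001385
s_1 = 3.001385: f = 50.739675, f' = 108.149640 → s_2 = 3.001385 - (50.739675)/(108.149640) = 2.532223
s_2 = 2.532223: f = 10.705721, f' = 64.948021 → s_3 = 2.532223 - (10.705721)/(64.948021) = 2.367388

2.36739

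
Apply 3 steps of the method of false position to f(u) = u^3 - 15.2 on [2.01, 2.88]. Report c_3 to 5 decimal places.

f(2.010000) = -7.079399, f(2.880000) = 8.687872
step 1: c = 2.400624, f(c) = -1.365212 < 0 → new bracket [2.400624, 2.880000]
step 2: c = 2.465724, f(c) = -0.208912 < 0 → new bracket [2.465724, 2.880000]
step 3: c = 2.475451, f(c) = -0.030780 < 0 → new bracket [2.475451, 2.880000]

2.47545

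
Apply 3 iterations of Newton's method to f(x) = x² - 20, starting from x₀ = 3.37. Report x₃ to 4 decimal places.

4.4721

f'(x) = 2x
x_0 = 3.370000: f = -8.643100, f' = 6.740000 → x_1 = 3.370000 - (-8.643100)/(6.740000) = 4.652359
x_1 = 4.652359: f = 1.644445, f' = 9.304718 → x_2 = 4.652359 - (1.644445)/(9.304718) = 4.475627
x_2 = 4.475627: f = 0.031234, f' = 8.951253 → x_3 = 4.475627 - (0.031234)/(8.951253) = 4.472137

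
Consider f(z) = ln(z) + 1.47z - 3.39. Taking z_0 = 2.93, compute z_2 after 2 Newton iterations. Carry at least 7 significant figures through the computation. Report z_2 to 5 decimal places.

f'(z) = 1/z + 1.47
z_0 = 2.930000: f = 1.992102, f' = 1.811297 → z_1 = 2.930000 - (1.992102)/(1.811297) = 1.830179
z_1 = 1.830179: f = -0.095223, f' = 2.016395 → z_2 = 1.830179 - (-0.095223)/(2.016395) = 1.877403

1.87740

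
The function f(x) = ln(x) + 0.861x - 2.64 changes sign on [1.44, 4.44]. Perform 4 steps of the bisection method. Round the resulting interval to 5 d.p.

f(1.440000) = -1.035517, f(4.440000) = 2.673494 (opposite signs)
step 1: m = 2.940000, f(m) = 0.969750 > 0 → root in [1.440000, 2.940000]
step 2: m = 2.190000, f(m) = 0.029492 > 0 → root in [1.440000, 2.190000]
step 3: m = 1.815000, f(m) = -0.481200 < 0 → root in [1.815000, 2.190000]
step 4: m = 2.002500, f(m) = -0.221451 < 0 → root in [2.002500, 2.190000]

[2.00250, 2.19000]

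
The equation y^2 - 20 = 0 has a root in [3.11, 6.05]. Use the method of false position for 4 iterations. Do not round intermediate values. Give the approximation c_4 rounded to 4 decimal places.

4.4713

f(3.110000) = -10.327900, f(6.050000) = 16.602500
step 1: c = 4.237500, f(c) = -2.043594 < 0 → new bracket [4.237500, 6.050000]
step 2: c = 4.436148, f(c) = -0.320589 < 0 → new bracket [4.436148, 6.050000]
step 3: c = 4.466721, f(c) = -0.048405 < 0 → new bracket [4.466721, 6.050000]
step 4: c = 4.471324, f(c) = -0.007266 < 0 → new bracket [4.471324, 6.050000]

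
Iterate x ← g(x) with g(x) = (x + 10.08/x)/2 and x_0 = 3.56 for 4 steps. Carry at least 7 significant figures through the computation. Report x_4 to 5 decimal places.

x_1 = g(3.560000) = 3.195730
x_2 = g(3.195730) = 3.174969
x_3 = g(3.174969) = 3.174902
x_4 = g(3.174902) = 3.174902

3.17490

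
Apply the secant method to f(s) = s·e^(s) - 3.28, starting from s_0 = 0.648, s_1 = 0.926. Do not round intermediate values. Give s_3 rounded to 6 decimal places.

f(s_0) = -2.041210, f(s_1) = -0.942414
s_2 = 0.926000 - (-0.942414)·(0.926000 - 0.648000)/(-0.942414 - (-2.041210)) = 1.164435; f(s_2) = 0.450977
s_3 = 1.164435 - (0.450977)·(1.164435 - 0.926000)/(0.450977 - (-0.942414)) = 1.087264; f(s_3) = -0.055014

1.087264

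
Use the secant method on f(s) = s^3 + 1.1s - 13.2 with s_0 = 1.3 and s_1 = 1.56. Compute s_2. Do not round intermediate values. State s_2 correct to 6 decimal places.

f(s_0) = -9.573000, f(s_1) = -7.687584
s_2 = 1.560000 - (-7.687584)·(1.560000 - 1.300000)/(-7.687584 - (-9.573000)) = 2.620122; f(s_2) = 7.669385

2.620122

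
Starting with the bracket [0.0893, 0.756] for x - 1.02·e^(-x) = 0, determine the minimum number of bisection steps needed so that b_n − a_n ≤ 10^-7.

23

Initial width b − a = 0.756 − 0.0893 = 0.666700.
After n steps the width is (b−a)/2^n; need (b−a)/2^n ≤ 10^-7.
So n ≥ log₂(0.666700/10^-7) = log₂(6667000.0000) ≈ 22.6686.
Hence n = 23.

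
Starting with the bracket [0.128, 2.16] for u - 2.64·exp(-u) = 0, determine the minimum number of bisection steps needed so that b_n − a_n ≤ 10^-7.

25

Initial width b − a = 2.16 − 0.128 = 2.032000.
After n steps the width is (b−a)/2^n; need (b−a)/2^n ≤ 10^-7.
So n ≥ log₂(2.032000/10^-7) = log₂(20320000.0000) ≈ 24.2764.
Hence n = 25.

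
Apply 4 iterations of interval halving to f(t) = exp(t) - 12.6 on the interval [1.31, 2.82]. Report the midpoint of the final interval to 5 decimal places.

f(1.310000) = -8.893826, f(2.820000) = 4.176851 (opposite signs)
step 1: m = 2.065000, f(m) = -4.714702 < 0 → root in [2.065000, 2.820000]
step 2: m = 2.442500, f(m) = -1.098241 < 0 → root in [2.442500, 2.820000]
step 3: m = 2.631250, f(m) = 1.291123 > 0 → root in [2.442500, 2.631250]
step 4: m = 2.536875, f(m) = 0.040109 > 0 → root in [2.442500, 2.536875]
Midpoint of [2.442500, 2.536875] = 2.489687

2.48969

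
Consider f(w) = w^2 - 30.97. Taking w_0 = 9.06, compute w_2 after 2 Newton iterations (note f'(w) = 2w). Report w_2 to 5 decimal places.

Newton update: w ← w − f(w)/f'(w).
w_0 = 9.060000: f = 51.113600, f' = 18.120000 → w_1 = 9.060000 - (51.113600)/(18.120000) = 6.239161
w_1 = 6.239161: f = 7.957132, f' = 12.478322 → w_2 = 6.239161 - (7.957132)/(12.478322) = 5.601485

5.60148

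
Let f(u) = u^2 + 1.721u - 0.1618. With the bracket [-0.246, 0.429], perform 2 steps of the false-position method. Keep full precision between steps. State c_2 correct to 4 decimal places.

0.0801

f(-0.246000) = -0.524650, f(0.429000) = 0.760550
step 1: c = 0.029551, f(c) = -0.110069 < 0 → new bracket [0.029551, 0.429000]
step 2: c = 0.080052, f(c) = -0.017622 < 0 → new bracket [0.080052, 0.429000]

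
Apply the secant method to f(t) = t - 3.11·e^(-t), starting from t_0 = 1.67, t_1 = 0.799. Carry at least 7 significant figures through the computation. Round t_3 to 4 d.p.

1.0713

Secant update: t_(k+1) = t_k − f(t_k)·(t_k − t_(k-1))/(f(t_k) − f(t_(k-1))).
f(t_0) = 1.084552, f(t_1) = -0.599811
t_2 = 0.799000 - (-0.599811)·(0.799000 - 1.670000)/(-0.599811 - (1.084552)) = 1.109168; f(t_2) = 0.083387
t_3 = 1.109168 - (0.083387)·(1.109168 - 0.799000)/(0.083387 - (-0.599811)) = 1.071311; f(t_3) = 0.005952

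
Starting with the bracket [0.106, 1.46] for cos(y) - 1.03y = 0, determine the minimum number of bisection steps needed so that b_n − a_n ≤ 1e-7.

Initial width b − a = 1.46 − 0.106 = 1.354000.
After n steps the width is (b−a)/2^n; need (b−a)/2^n ≤ 1e-7.
So n ≥ log₂(1.354000/1e-7) = log₂(13540000.0000) ≈ 23.6907.
Hence n = 24.

24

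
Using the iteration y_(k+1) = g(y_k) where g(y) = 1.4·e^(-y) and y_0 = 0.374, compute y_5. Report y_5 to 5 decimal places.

y_1 = g(0.374000) = 0.963168
y_2 = g(0.963168) = 0.534355
y_3 = g(0.534355) = 0.820466
y_4 = g(0.820466) = 0.616317
y_5 = g(0.616317) = 0.755901

0.75590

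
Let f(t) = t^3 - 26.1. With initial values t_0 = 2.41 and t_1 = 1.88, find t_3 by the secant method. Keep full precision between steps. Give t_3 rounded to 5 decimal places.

f(t_0) = -12.102479, f(t_1) = -19.455328
t_2 = 1.880000 - (-19.455328)·(1.880000 - 2.410000)/(-19.455328 - (-12.102479)) = 3.282358; f(t_2) = 9.263699
t_3 = 3.282358 - (9.263699)·(3.282358 - 1.880000)/(9.263699 - (-19.455328)) = 2.830009; f(t_3) = -3.434603

2.83001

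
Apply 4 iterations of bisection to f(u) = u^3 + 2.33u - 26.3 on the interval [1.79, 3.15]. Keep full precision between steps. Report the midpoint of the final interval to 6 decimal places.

2.682500

f(1.790000) = -16.393961, f(3.150000) = 12.295375 (opposite signs)
step 1: m = 2.470000, f(m) = -5.475677 < 0 → root in [2.470000, 3.150000]
step 2: m = 2.810000, f(m) = 2.435341 > 0 → root in [2.470000, 2.810000]
step 3: m = 2.640000, f(m) = -1.749056 < 0 → root in [2.640000, 2.810000]
step 4: m = 2.725000, f(m) = 0.284078 > 0 → root in [2.640000, 2.725000]
Midpoint of [2.640000, 2.725000] = 2.682500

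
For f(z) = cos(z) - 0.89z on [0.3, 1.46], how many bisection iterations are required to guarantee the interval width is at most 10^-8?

27

Initial width b − a = 1.46 − 0.3 = 1.160000.
After n steps the width is (b−a)/2^n; need (b−a)/2^n ≤ 10^-8.
So n ≥ log₂(1.160000/10^-8) = log₂(116000000.0000) ≈ 26.7895.
Hence n = 27.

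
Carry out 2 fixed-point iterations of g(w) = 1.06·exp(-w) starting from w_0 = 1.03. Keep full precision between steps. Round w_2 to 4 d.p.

w_1 = g(1.030000) = 0.378427
w_2 = g(0.378427) = 0.726034

0.7260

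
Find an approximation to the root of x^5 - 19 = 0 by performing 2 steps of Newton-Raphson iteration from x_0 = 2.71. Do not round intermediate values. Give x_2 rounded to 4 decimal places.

f'(x) = 5x^4
x_0 = 2.710000: f = 127.166031, f' = 269.679024 → x_1 = 2.710000 - (127.166031)/(269.679024) = 2.238454
x_1 = 2.238454: f = 37.200605, f' = 125.534414 → x_2 = 2.238454 - (37.200605)/(125.534414) = 1.942116

1.9421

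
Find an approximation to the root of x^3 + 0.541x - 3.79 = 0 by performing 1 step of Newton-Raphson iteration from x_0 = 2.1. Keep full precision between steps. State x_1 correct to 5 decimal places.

f'(x) = 3x^2 + 0.541
x_0 = 2.100000: f = 6.607100, f' = 13.771000 → x_1 = 2.100000 - (6.607100)/(13.771000) = 1.620216

1.62022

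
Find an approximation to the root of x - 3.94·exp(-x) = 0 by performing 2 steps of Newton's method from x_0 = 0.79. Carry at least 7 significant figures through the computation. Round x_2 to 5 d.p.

Newton update: x ← x − f(x)/f'(x).
f'(x) = 1 + 3.94·exp(-x)
x_0 = 0.790000: f = -0.998148, f' = 2.788148 → x_1 = 0.790000 - (-0.998148)/(2.788148) = 1.147997
x_1 = 1.147997: f = -0.102053, f' = 2.250050 → x_2 = 1.147997 - (-0.102053)/(2.250050) = 1.193353

1.19335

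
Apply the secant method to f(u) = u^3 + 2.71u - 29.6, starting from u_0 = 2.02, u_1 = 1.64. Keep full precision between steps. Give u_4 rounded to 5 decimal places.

f(u_0) = -15.883392, f(u_1) = -20.744656
u_2 = 1.640000 - (-20.744656)·(1.640000 - 2.020000)/(-20.744656 - (-15.883392)) = 3.261588; f(u_2) = 13.935548
u_3 = 3.261588 - (13.935548)·(3.261588 - 1.640000)/(13.935548 - (-20.744656)) = 2.609985; f(u_3) = -4.747655
u_4 = 2.609985 - (-4.747655)·(2.609985 - 3.261588)/(-4.747655 - (13.935548)) = 2.775567; f(u_4) = -0.695888

2.77557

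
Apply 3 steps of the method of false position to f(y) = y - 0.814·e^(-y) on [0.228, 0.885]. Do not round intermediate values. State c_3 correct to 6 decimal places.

False-position update: c = (a·f(b) − b·f(a))/(f(b) − f(a)); replace the endpoint whose sign matches f(c).
f(0.228000) = -0.420045, f(0.885000) = 0.549051
step 1: c = 0.512770, f(c) = 0.025319 > 0 → new bracket [0.228000, 0.512770]
step 2: c = 0.496581, f(c) = 0.001174 > 0 → new bracket [0.228000, 0.496581]
step 3: c = 0.495832, f(c) = 0.000054 > 0 → new bracket [0.228000, 0.495832]

0.495832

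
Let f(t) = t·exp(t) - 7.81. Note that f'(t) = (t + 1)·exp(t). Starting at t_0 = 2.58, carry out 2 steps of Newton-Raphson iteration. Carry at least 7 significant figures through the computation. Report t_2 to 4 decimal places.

1.6962

t_0 = 2.580000: f = 26.238616, f' = 47.245755 → t_1 = 2.580000 - (26.238616)/(47.245755) = 2.024635
t_1 = 2.024635: f = 7.523272, f' = 22.906622 → t_2 = 2.024635 - (7.523272)/(22.906622) = 1.696203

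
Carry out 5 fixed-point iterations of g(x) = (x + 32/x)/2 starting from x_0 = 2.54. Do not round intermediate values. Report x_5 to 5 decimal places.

5.65685

x_1 = g(2.540000) = 7.569213
x_2 = g(7.569213) = 5.898433
x_3 = g(5.898433) = 5.661801
x_4 = g(5.661801) = 5.656856
x_5 = g(5.656856) = 5.656854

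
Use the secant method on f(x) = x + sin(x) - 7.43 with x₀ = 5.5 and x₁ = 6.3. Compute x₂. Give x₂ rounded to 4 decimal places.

f(x_0) = -2.635540, f(x_1) = -1.113186
x_2 = 6.300000 - (-1.113186)·(6.300000 - 5.500000)/(-1.113186 - (-2.635540)) = 6.884981; f(x_2) = 0.021105

6.8850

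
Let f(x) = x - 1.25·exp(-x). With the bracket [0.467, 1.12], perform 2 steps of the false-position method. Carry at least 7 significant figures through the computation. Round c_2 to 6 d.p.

False-position update: c = (a·f(b) − b·f(a))/(f(b) − f(a)); replace the endpoint whose sign matches f(c).
f(0.467000) = -0.316600, f(1.120000) = 0.712150
step 1: c = 0.667962, f(c) = 0.027022 > 0 → new bracket [0.467000, 0.667962]
step 2: c = 0.652159, f(c) = 0.001009 > 0 → new bracket [0.467000, 0.652159]

0.652159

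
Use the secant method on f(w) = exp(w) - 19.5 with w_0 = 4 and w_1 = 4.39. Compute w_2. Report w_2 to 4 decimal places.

f(w_0) = 35.098150, f(w_1) = 61.140419
w_2 = 4.390000 - (61.140419)·(4.390000 - 4.000000)/(61.140419 - (35.098150)) = 3.474382; f(w_2) = 12.777883

3.4744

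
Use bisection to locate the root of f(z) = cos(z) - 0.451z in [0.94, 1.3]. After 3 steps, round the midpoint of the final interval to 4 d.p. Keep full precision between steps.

f(0.940000) = 0.165848, f(1.300000) = -0.318801 (opposite signs)
step 1: m = 1.120000, f(m) = -0.069438 < 0 → root in [0.940000, 1.120000]
step 2: m = 1.030000, f(m) = 0.050289 > 0 → root in [1.030000, 1.120000]
step 3: m = 1.075000, f(m) = -0.009093 < 0 → root in [1.030000, 1.075000]
Midpoint of [1.030000, 1.075000] = 1.052500

1.0525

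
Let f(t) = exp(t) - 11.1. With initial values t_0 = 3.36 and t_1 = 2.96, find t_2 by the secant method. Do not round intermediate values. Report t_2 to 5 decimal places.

Secant update: t_(k+1) = t_k − f(t_k)·(t_k − t_(k-1))/(f(t_k) − f(t_(k-1))).
f(t_0) = 17.689191, f(t_1) = 8.197972
t_2 = 2.960000 - (8.197972)·(2.960000 - 3.360000)/(8.197972 - (17.689191)) = 2.614503; f(t_2) = 2.560424

2.61450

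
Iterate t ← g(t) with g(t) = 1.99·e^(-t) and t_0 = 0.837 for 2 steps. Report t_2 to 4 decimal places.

0.8407

t_1 = g(0.837000) = 0.861685
t_2 = g(0.861685) = 0.840675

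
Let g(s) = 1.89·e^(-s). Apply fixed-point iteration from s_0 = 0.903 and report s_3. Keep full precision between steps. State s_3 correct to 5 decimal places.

s_1 = g(0.903000) = 0.766115
s_2 = g(0.766115) = 0.878501
s_3 = g(0.878501) = 0.785116

0.78512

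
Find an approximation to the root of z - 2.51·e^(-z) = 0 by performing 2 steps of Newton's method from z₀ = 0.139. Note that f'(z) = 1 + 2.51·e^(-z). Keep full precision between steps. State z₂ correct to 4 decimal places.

0.9524

z_0 = 0.139000: f = -2.045272, f' = 3.184272 → z_1 = 0.139000 - (-2.045272)/(3.184272) = 0.781304
z_1 = 0.781304: f = -0.367795, f' = 2.149099 → z_2 = 0.781304 - (-0.367795)/(2.149099) = 0.952443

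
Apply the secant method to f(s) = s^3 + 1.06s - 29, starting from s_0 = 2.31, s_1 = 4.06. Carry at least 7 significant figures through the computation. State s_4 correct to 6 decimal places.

f(s_0) = -14.225009, f(s_1) = 42.227016
s_2 = 4.060000 - (42.227016)·(4.060000 - 2.310000)/(42.227016 - (-14.225009)) = 2.750972; f(s_2) = -5.265033
s_3 = 2.750972 - (-5.265033)·(2.750972 - 4.060000)/(-5.265033 - (42.227016)) = 2.896093; f(s_3) = -1.639591
s_4 = 2.896093 - (-1.639591)·(2.896093 - 2.750972)/(-1.639591 - (-5.265033)) = 2.961723; f(s_4) = 0.119073

2.961723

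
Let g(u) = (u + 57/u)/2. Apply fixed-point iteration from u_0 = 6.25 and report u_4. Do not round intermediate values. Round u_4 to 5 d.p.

7.54983

u_1 = g(6.250000) = 7.685000
u_2 = g(7.685000) = 7.551023
u_3 = g(7.551023) = 7.549835
u_4 = g(7.549835) = 7.549834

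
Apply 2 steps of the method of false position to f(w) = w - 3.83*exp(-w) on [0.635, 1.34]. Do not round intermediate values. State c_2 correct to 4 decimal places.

f(0.635000) = -1.394653, f(1.340000) = 0.337131
step 1: c = 1.202756, f(c) = 0.052356 > 0 → new bracket [0.635000, 1.202756]
step 2: c = 1.182213, f(c) = 0.007937 > 0 → new bracket [0.635000, 1.182213]

1.1822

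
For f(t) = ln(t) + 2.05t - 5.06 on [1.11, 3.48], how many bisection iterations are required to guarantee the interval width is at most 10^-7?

Initial width b − a = 3.48 − 1.11 = 2.370000.
After n steps the width is (b−a)/2^n; need (b−a)/2^n ≤ 10^-7.
So n ≥ log₂(2.370000/10^-7) = log₂(23700000.0000) ≈ 24.4984.
Hence n = 25.

25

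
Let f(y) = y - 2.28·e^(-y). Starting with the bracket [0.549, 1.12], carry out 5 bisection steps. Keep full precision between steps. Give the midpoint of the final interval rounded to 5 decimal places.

f(0.549000) = -0.767762, f(1.120000) = 0.376082 (opposite signs)
step 1: m = 0.834500, f(m) = -0.155229 < 0 → root in [0.834500, 1.120000]
step 2: m = 0.977250, f(m) = 0.119184 > 0 → root in [0.834500, 0.977250]
step 3: m = 0.905875, f(m) = -0.015674 < 0 → root in [0.905875, 0.977250]
step 4: m = 0.941563, f(m) = 0.052322 > 0 → root in [0.905875, 0.941563]
step 5: m = 0.923719, f(m) = 0.018468 > 0 → root in [0.905875, 0.923719]
Midpoint of [0.905875, 0.923719] = 0.914797

0.91480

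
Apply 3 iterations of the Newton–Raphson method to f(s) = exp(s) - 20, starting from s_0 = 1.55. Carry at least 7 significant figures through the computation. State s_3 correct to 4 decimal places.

3.3415

Newton update: s ← s − f(s)/f'(s).
f'(s) = exp(s)
s_0 = 1.550000: f = -15.288530, f' = 4.711470 → s_1 = 1.550000 - (-15.288530)/(4.711470) = 4.794959
s_1 = 4.794959: f = 100.899482, f' = 120.899482 → s_2 = 4.794959 - (100.899482)/(120.899482) = 3.960386
s_2 = 3.960386: f = 32.477587, f' = 52.477587 → s_3 = 3.960386 - (32.477587)/(52.477587) = 3.341501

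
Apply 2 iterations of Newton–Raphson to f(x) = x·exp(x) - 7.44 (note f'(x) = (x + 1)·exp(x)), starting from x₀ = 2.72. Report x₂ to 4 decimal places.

1.7270

x_0 = 2.720000: f = 33.850477, f' = 56.470799 → x_1 = 2.720000 - (33.850477)/(56.470799) = 2.120567
x_1 = 2.120567: f = 10.236748, f' = 26.012608 → x_2 = 2.120567 - (10.236748)/(26.012608) = 1.727036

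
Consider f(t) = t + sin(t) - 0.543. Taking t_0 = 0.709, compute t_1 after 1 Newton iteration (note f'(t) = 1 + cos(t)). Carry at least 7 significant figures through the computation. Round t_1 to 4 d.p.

0.2445

t_0 = 0.709000: f = 0.817075, f' = 1.759013 → t_1 = 0.709000 - (0.817075)/(1.759013) = 0.244492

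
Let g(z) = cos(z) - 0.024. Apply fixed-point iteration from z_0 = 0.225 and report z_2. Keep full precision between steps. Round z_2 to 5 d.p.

0.55704

z_1 = g(0.225000) = 0.950794
z_2 = g(0.950794) = 0.557037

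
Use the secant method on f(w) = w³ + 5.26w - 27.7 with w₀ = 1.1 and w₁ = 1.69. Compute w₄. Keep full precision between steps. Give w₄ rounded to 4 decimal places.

f(w_0) = -20.583000, f(w_1) = -13.983791
w_2 = 1.690000 - (-13.983791)·(1.690000 - 1.100000)/(-13.983791 - (-20.583000)) = 2.940216; f(w_2) = 13.183322
w_3 = 2.940216 - (13.183322)·(2.940216 - 1.690000)/(13.183322 - (-13.983791)) = 2.333527; f(w_3) = -2.718790
w_4 = 2.333527 - (-2.718790)·(2.333527 - 2.940216)/(-2.718790 - (13.183322)) = 2.437252; f(w_4) = -0.402285

2.4373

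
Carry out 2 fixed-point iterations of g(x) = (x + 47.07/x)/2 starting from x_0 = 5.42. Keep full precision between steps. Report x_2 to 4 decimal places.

6.8634

x_1 = g(5.420000) = 7.052251
x_2 = g(7.052251) = 6.863358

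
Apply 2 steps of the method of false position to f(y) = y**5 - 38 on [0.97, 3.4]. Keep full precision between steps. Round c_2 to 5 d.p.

False-position update: c = (a·f(b) − b·f(a))/(f(b) − f(a)); replace the endpoint whose sign matches f(c).
f(0.970000) = -37.141266, f(3.400000) = 416.354240
step 1: c = 1.169017, f(c) = -35.816747 < 0 → new bracket [1.169017, 3.400000]
step 2: c = 1.345734, f(c) = -33.586360 < 0 → new bracket [1.345734, 3.400000]

1.34573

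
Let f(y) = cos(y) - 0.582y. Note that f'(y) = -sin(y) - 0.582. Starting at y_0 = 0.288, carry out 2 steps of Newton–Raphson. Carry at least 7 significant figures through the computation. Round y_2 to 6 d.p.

0.978134

Newton update: y ← y − f(y)/f'(y).
y_0 = 0.288000: f = 0.791198, f' = -0.866035 → y_1 = 0.288000 - (0.791198)/(-0.866035) = 1.201586
y_1 = 1.201586: f = -0.338444, f' = -1.514613 → y_2 = 1.201586 - (-0.338444)/(-1.514613) = 0.978134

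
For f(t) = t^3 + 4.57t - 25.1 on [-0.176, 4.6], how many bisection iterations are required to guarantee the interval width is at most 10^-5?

19

Initial width b − a = 4.6 − -0.176 = 4.776000.
After n steps the width is (b−a)/2^n; need (b−a)/2^n ≤ 10^-5.
So n ≥ log₂(4.776000/10^-5) = log₂(477600.0000) ≈ 18.8654.
Hence n = 19.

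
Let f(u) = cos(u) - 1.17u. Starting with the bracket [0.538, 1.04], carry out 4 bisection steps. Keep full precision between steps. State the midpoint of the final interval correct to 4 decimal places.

0.6792

f(0.538000) = 0.229275, f(1.040000) = -0.710580 (opposite signs)
step 1: m = 0.789000, f(m) = -0.218575 < 0 → root in [0.538000, 0.789000]
step 2: m = 0.663500, f(m) = 0.011546 > 0 → root in [0.663500, 0.789000]
step 3: m = 0.726250, f(m) = -0.102043 < 0 → root in [0.663500, 0.726250]
step 4: m = 0.694875, f(m) = -0.044870 < 0 → root in [0.663500, 0.694875]
Midpoint of [0.663500, 0.694875] = 0.679188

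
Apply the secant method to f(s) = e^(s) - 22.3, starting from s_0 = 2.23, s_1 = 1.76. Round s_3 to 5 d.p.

Secant update: s_(k+1) = s_k − f(s_k)·(s_k − s_(k-1))/(f(s_k) − f(s_(k-1))).
f(s_0) = -13.000134, f(s_1) = -16.487563
s_2 = 1.760000 - (-16.487563)·(1.760000 - 2.230000)/(-16.487563 - (-13.000134)) = 3.982025; f(s_2) = 31.325527
s_3 = 3.982025 - (31.325527)·(3.982025 - 1.760000)/(31.325527 - (-16.487563)) = 2.526229; f(s_3) = -9.793743

2.52623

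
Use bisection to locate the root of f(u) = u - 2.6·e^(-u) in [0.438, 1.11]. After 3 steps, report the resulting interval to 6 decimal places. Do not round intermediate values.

f(0.438000) = -1.239847, f(1.110000) = 0.253147 (opposite signs)
step 1: m = 0.774000, f(m) = -0.425028 < 0 → root in [0.774000, 1.110000]
step 2: m = 0.942000, f(m) = -0.071603 < 0 → root in [0.942000, 1.110000]
step 3: m = 1.026000, f(m) = 0.094062 > 0 → root in [0.942000, 1.026000]

[0.942000, 1.026000]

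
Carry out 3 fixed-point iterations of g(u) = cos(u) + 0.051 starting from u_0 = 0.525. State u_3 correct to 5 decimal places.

u_1 = g(0.525000) = 0.916324
u_2 = g(0.916324) = 0.659741
u_3 = g(0.659741) = 0.841151

0.84115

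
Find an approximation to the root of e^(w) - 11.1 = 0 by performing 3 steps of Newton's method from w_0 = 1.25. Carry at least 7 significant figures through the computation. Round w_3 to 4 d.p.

2.4717

f'(w) = e^(w)
w_0 = 1.250000: f = -7.609657, f' = 3.490343 → w_1 = 1.250000 - (-7.609657)/(3.490343) = 3.430203
w_1 = 3.430203: f = 19.782919, f' = 30.882919 → w_2 = 3.430203 - (19.782919)/(30.882919) = 2.789625
w_2 = 2.789625: f = 5.174919, f' = 16.274919 → w_3 = 2.789625 - (5.174919)/(16.274919) = 2.471656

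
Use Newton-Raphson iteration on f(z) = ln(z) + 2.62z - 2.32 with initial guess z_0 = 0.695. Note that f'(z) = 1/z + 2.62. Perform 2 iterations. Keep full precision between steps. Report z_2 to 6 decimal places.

0.918089

z_0 = 0.695000: f = -0.862943, f' = 4.058849 → z_1 = 0.695000 - (-0.862943)/(4.058849) = 0.907608
z_1 = 0.907608: f = -0.039010, f' = 3.721797 → z_2 = 0.907608 - (-0.039010)/(3.721797) = 0.918089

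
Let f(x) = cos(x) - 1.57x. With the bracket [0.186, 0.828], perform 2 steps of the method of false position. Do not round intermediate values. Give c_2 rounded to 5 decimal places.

f(0.186000) = 0.690732, f(0.828000) = -0.623610
step 1: c = 0.523393, f(c) = 0.044401 > 0 → new bracket [0.523393, 0.828000]
step 2: c = 0.543640, f(c) = 0.002318 > 0 → new bracket [0.543640, 0.828000]

0.54364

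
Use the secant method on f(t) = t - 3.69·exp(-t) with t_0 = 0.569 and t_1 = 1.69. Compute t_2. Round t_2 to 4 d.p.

1.2427

Secant update: t_(k+1) = t_k − f(t_k)·(t_k − t_(k-1))/(f(t_k) − f(t_(k-1))).
f(t_0) = -1.519877, f(t_1) = 1.009123
t_2 = 1.690000 - (1.009123)·(1.690000 - 0.569000)/(1.009123 - (-1.519877)) = 1.242698; f(t_2) = 0.177747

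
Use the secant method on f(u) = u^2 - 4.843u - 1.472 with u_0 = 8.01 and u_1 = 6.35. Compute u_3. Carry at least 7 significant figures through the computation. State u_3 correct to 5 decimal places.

5.19424

Secant update: u_(k+1) = u_k − f(u_k)·(u_k − u_(k-1))/(f(u_k) − f(u_(k-1))).
f(u_0) = 23.895670, f(u_1) = 8.097450
u_2 = 6.350000 - (8.097450)·(6.350000 - 8.010000)/(8.097450 - (23.895670)) = 5.499159; f(u_2) = 2.136325
u_3 = 5.499159 - (2.136325)·(5.499159 - 6.350000)/(2.136325 - (8.097450)) = 5.194238; f(u_3) = 0.352416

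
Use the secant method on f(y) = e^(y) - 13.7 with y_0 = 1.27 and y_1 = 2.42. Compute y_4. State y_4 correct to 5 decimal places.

2.61601

f(y_0) = -10.139147, f(y_1) = -2.454141
y_2 = 2.420000 - (-2.454141)·(2.420000 - 1.270000)/(-2.454141 - (-10.139147)) = 2.787243; f(y_2) = 2.536188
y_3 = 2.787243 - (2.536188)·(2.787243 - 2.420000)/(2.536188 - (-2.454141)) = 2.600602; f(y_3) = -0.228150
y_4 = 2.600602 - (-0.228150)·(2.600602 - 2.787243)/(-0.228150 - (2.536188)) = 2.616006; f(y_4) = -0.019023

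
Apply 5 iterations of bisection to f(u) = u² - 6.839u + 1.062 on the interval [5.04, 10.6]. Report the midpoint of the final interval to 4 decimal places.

6.6906

f(5.040000) = -8.004960, f(10.600000) = 40.928600 (opposite signs)
step 1: m = 7.820000, f(m) = 8.733420 > 0 → root in [5.040000, 7.820000]
step 2: m = 6.430000, f(m) = -1.567870 < 0 → root in [6.430000, 7.820000]
step 3: m = 7.125000, f(m) = 3.099750 > 0 → root in [6.430000, 7.125000]
step 4: m = 6.777500, f(m) = 0.645184 > 0 → root in [6.430000, 6.777500]
step 5: m = 6.603750, f(m) = -0.491532 < 0 → root in [6.603750, 6.777500]
Midpoint of [6.603750, 6.777500] = 6.690625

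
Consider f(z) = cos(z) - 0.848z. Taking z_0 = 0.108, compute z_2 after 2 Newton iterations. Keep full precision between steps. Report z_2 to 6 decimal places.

Newton update: z ← z − f(z)/f'(z).
f'(z) = -sin(z) - 0.848
z_0 = 0.108000: f = 0.902590, f' = -0.955790 → z_1 = 0.108000 - (0.902590)/(-0.955790) = 1.052339
z_1 = 1.052339: f = -0.396842, f' = -1.716585 → z_2 = 1.052339 - (-0.396842)/(-1.716585) = 0.821157

0.821157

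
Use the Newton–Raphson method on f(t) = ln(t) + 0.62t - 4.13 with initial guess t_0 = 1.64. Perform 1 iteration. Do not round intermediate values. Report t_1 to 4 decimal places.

3.7693

f'(t) = 1/t + 0.62
t_0 = 1.640000: f = -2.618504, f' = 1.229756 → t_1 = 1.640000 - (-2.618504)/(1.229756) = 3.769287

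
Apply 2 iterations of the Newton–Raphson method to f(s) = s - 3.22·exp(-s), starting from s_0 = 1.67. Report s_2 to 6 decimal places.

Newton update: s ← s − f(s)/f'(s).
f'(s) = 1 + 3.22·exp(-s)
s_0 = 1.670000: f = 1.063844, f' = 1.606156 → s_1 = 1.670000 - (1.063844)/(1.606156) = 1.007645
s_1 = 1.007645: f = -0.167904, f' = 2.175550 → s_2 = 1.007645 - (-0.167904)/(2.175550) = 1.084823

1.084823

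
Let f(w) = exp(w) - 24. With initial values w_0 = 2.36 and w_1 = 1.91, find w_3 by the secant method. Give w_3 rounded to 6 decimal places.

2.697864

Secant update: w_(k+1) = w_k − f(w_k)·(w_k − w_(k-1))/(f(w_k) − f(w_(k-1))).
f(w_0) = -13.409049, f(w_1) = -17.246911
w_2 = 1.910000 - (-17.246911)·(1.910000 - 2.360000)/(-17.246911 - (-13.409049)) = 3.932248; f(w_2) = 27.021545
w_3 = 3.932248 - (27.021545)·(3.932248 - 1.910000)/(27.021545 - (-17.246911)) = 2.697864; f(w_3) = -9.152015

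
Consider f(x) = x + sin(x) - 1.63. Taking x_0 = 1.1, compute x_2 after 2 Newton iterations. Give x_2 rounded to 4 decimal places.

f'(x) = 1 + cos(x)
x_0 = 1.100000: f = 0.361207, f' = 1.453596 → x_1 = 1.100000 - (0.361207)/(1.453596) = 0.851508
x_1 = 0.851508: f = -0.026218, f' = 1.658850 → x_2 = 0.851508 - (-0.026218)/(1.658850) = 0.867312

0.8673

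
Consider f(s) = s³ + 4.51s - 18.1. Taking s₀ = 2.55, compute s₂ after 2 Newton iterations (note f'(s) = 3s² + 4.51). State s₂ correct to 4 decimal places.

2.0656

Newton update: s ← s − f(s)/f'(s).
s_0 = 2.550000: f = 9.981875, f' = 24.017500 → s_1 = 2.550000 - (9.981875)/(24.017500) = 2.134392
s_1 = 2.134392: f = 1.249599, f' = 18.176882 → s_2 = 2.134392 - (1.249599)/(18.176882) = 2.065645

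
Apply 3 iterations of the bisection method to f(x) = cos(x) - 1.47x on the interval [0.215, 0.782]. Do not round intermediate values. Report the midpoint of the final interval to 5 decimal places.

0.60481

f(0.215000) = 0.660926, f(0.782000) = -0.440034 (opposite signs)
step 1: m = 0.498500, f(m) = 0.145506 > 0 → root in [0.498500, 0.782000]
step 2: m = 0.640250, f(m) = -0.139221 < 0 → root in [0.498500, 0.640250]
step 3: m = 0.569375, f(m) = 0.005257 > 0 → root in [0.569375, 0.640250]
Midpoint of [0.569375, 0.640250] = 0.604812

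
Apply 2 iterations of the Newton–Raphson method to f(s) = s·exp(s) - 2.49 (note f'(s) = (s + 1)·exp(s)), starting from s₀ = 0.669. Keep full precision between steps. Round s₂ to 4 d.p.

s_0 = 0.669000: f = -1.183922, f' = 3.258362 → s_1 = 0.669000 - (-1.183922)/(3.258362) = 1.032349
s_1 = 1.032349: f = 0.408477, f' = 5.706130 → s_2 = 1.032349 - (0.408477)/(5.706130) = 0.960763

0.9608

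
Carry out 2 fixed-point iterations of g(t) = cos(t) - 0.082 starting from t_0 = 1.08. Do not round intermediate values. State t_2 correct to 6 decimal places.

t_1 = g(1.080000) = 0.389328
t_2 = g(0.389328) = 0.843164

0.843164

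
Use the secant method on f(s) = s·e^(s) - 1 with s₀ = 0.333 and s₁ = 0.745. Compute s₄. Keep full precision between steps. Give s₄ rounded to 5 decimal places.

0.56728

f(s_0) = -0.535416, f(s_1) = 0.569299
s_2 = 0.745000 - (0.569299)·(0.745000 - 0.333000)/(0.569299 - (-0.535416)) = 0.532682; f(s_2) = -0.092580
s_3 = 0.532682 - (-0.092580)·(0.532682 - 0.745000)/(-0.092580 - (0.569299)) = 0.562380; f(s_3) = -0.013112
s_4 = 0.562380 - (-0.013112)·(0.562380 - 0.532682)/(-0.013112 - (-0.092580)) = 0.567280; f(s_4) = 0.000377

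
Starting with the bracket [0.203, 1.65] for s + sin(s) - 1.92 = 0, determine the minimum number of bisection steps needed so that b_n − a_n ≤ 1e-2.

Initial width b − a = 1.65 − 0.203 = 1.447000.
After n steps the width is (b−a)/2^n; need (b−a)/2^n ≤ 1e-2.
So n ≥ log₂(1.447000/1e-2) = log₂(144.7000) ≈ 7.1769.
Hence n = 8.

8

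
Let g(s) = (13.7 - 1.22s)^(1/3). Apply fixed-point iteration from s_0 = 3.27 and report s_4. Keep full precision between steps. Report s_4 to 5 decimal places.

s_1 = g(3.270000) = 2.133448
s_2 = g(2.133448) = 2.230511
s_3 = g(2.230511) = 2.222549
s_4 = g(2.222549) = 2.223204

2.22320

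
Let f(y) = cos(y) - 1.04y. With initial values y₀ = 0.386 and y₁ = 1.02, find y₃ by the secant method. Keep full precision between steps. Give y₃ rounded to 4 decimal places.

f(y_0) = 0.524982, f(y_1) = -0.537434
y_2 = 1.020000 - (-0.537434)·(1.020000 - 0.386000)/(-0.537434 - (0.524982)) = 0.699285; f(y_2) = 0.038047
y_3 = 0.699285 - (0.038047)·(0.699285 - 1.020000)/(0.038047 - (-0.537434)) = 0.720488; f(y_3) = 0.002176

0.7205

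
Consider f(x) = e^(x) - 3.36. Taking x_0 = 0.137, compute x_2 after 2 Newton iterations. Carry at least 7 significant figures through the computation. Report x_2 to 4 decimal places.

1.4922

f'(x) = e^(x)
x_0 = 0.137000: f = -2.213172, f' = 1.146828 → x_1 = 0.137000 - (-2.213172)/(1.146828) = 2.066820
x_1 = 2.066820: f = 4.539662, f' = 7.899662 → x_2 = 2.066820 - (4.539662)/(7.899662) = 1.492155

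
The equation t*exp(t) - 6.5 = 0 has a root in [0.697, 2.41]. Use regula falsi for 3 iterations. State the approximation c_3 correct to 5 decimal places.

f(0.697000) = -5.100619, f(2.410000) = 20.332846
step 1: c = 1.040538, f(c) = -3.554508 < 0 → new bracket [1.040538, 2.410000]
step 2: c = 1.244318, f(c) = -2.181512 < 0 → new bracket [1.244318, 2.410000]
step 3: c = 1.357266, f(c) = -1.226269 < 0 → new bracket [1.357266, 2.410000]

1.35727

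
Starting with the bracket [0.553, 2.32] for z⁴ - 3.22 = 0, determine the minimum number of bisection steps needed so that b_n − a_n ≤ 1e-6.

21

Initial width b − a = 2.32 − 0.553 = 1.767000.
After n steps the width is (b−a)/2^n; need (b−a)/2^n ≤ 1e-6.
So n ≥ log₂(1.767000/1e-6) = log₂(1767000.0000) ≈ 20.7529.
Hence n = 21.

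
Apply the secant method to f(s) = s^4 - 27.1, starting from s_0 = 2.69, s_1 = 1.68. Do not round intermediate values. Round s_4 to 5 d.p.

2.27160

Secant update: s_(k+1) = s_k − f(s_k)·(s_k − s_(k-1))/(f(s_k) − f(s_(k-1))).
f(s_0) = 25.261143, f(s_1) = -19.134058
s_2 = 1.680000 - (-19.134058)·(1.680000 - 2.690000)/(-19.134058 - (25.261143)) = 2.115304; f(s_2) = -7.078760
s_3 = 2.115304 - (-7.078760)·(2.115304 - 1.680000)/(-7.078760 - (-19.134058)) = 2.370910; f(s_3) = 4.498056
s_4 = 2.370910 - (4.498056)·(2.370910 - 2.115304)/(4.498056 - (-7.078760)) = 2.271597; f(s_4) = -0.472830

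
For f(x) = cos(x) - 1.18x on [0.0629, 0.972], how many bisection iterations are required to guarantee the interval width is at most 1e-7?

24

Initial width b − a = 0.972 − 0.0629 = 0.909100.
After n steps the width is (b−a)/2^n; need (b−a)/2^n ≤ 1e-7.
So n ≥ log₂(0.909100/1e-7) = log₂(9091000.0000) ≈ 23.1160.
Hence n = 24.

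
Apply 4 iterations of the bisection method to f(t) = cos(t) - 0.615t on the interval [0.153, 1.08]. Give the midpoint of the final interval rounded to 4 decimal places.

0.9352

f(0.153000) = 0.894223, f(1.080000) = -0.192872 (opposite signs)
step 1: m = 0.616500, f(m) = 0.436760 > 0 → root in [0.616500, 1.080000]
step 2: m = 0.848250, f(m) = 0.139623 > 0 → root in [0.848250, 1.080000]
step 3: m = 0.964125, f(m) = -0.022801 < 0 → root in [0.848250, 0.964125]
step 4: m = 0.906188, f(m) = 0.059446 > 0 → root in [0.906188, 0.964125]
Midpoint of [0.906188, 0.964125] = 0.935156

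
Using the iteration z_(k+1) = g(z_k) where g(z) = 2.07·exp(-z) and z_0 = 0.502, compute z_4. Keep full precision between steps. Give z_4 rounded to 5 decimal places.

z_1 = g(0.502000) = 1.253010
z_2 = g(1.253010) = 0.591283
z_3 = g(0.591283) = 1.145987
z_4 = g(1.145987) = 0.658074

0.65807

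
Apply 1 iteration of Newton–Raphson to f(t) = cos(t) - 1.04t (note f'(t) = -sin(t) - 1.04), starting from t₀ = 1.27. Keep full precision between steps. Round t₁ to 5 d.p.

0.75648

t_0 = 1.270000: f = -1.024519, f' = -1.995101 → t_1 = 1.270000 - (-1.024519)/(-1.995101) = 0.756483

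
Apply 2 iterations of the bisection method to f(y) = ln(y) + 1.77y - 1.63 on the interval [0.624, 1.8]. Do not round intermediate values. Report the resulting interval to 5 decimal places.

[0.91800, 1.21200]

f(0.624000) = -0.997125, f(1.800000) = 2.143787 (opposite signs)
step 1: m = 1.212000, f(m) = 0.707512 > 0 → root in [0.624000, 1.212000]
step 2: m = 0.918000, f(m) = -0.090698 < 0 → root in [0.918000, 1.212000]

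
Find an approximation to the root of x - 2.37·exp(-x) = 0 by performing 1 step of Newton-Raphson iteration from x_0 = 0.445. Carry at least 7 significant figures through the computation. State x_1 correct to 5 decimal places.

0.87130

f'(x) = 1 + 2.37·exp(-x)
x_0 = 0.445000: f = -1.073754, f' = 2.518754 → x_1 = 0.445000 - (-1.073754)/(2.518754) = 0.871304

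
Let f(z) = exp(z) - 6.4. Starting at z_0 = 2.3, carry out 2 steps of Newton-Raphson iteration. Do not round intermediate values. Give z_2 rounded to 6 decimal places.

f'(z) = exp(z)
z_0 = 2.300000: f = 3.574182, f' = 9.974182 → z_1 = 2.300000 - (3.574182)/(9.974182) = 1.941657
z_1 = 1.941657: f = 0.570288, f' = 6.970288 → z_2 = 1.941657 - (0.570288)/(6.970288) = 1.859840

1.859840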